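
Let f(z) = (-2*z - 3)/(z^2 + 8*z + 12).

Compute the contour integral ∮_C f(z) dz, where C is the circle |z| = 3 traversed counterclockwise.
By the residue theorem, ∮_C f(z) dz = 2πi · (sum of the residues of f at the poles inside |z| = 3).

The denominator factors as (z + 2)*(z + 6), so the singularities of f are simple poles at z = -2, z = -6.
  |-2|² = 4 < 9 = 3², so this pole is inside the contour.
  |-6|² = 36 > 9 = 3², so this pole is outside the contour.

With P(z) = -2*z - 3 and Q(z) = z^2 + 8*z + 12, each pole is simple, so Res(f, z₀) = P(z₀)/Q'(z₀) with Q'(z) = 2*z + 8.
  Res(f, -2) = P(-2)/Q'(-2) = (1)/(4) = 1/4

∮_C f(z) dz = 2πi · (1/4) = I*pi/2

Final answer: I*pi/2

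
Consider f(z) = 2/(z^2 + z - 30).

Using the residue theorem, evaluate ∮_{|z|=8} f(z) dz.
By the residue theorem, ∮_C f(z) dz = 2πi · (sum of the residues of f at the poles inside |z| = 8).

The denominator factors as (z + 6)*(z - 5), so the singularities of f are simple poles at z = -6, z = 5.
  |-6|² = 36 < 64 = 8², so this pole is inside the contour.
  |5|² = 25 < 64 = 8², so this pole is inside the contour.

With P(z) = 2 and Q(z) = z^2 + z - 30, each pole is simple, so Res(f, z₀) = P(z₀)/Q'(z₀) with Q'(z) = 2*z + 1.
  Res(f, -6) = P(-6)/Q'(-6) = (2)/(-11) = -2/11
  Res(f, 5) = P(5)/Q'(5) = (2)/(11) = 2/11

Sum of residues inside C: 0
∮_C f(z) dz = 2πi · (0) = 0

Final answer: 0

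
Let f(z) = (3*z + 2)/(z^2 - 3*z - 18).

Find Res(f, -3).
Write f(z) = P(z)/Q(z) with P(z) = 3*z + 2 and Q(z) = z^2 - 3*z - 18.
The denominator factors as Q(z) = (z - 6)*(z + 3), so z = -3 is a simple zero of Q and P is analytic there; z = -3 is therefore a simple pole and
  Res(f, z₀) = P(z₀)/Q'(z₀).

Q'(z) = 2*z - 3, so Q'(-3) = -9.
P(-3) = -7.

Res(f, -3) = (-7)/(-9) = 7/9

Final answer: 7/9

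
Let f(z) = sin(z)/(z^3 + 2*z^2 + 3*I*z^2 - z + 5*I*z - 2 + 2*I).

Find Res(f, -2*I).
Write f(z) = P(z)/Q(z) with P(z) = sin(z) and Q(z) = z^3 + 2*z^2 + 3*I*z^2 - z + 5*I*z - 2 + 2*I.
The denominator factors as Q(z) = (z + 2*I)*(z + 1)*(z + 1 + I), so z = -2*I is a simple zero of Q and P is analytic there; z = -2*I is therefore a simple pole and
  Res(f, z₀) = P(z₀)/Q'(z₀).

Q'(z) = 3*z^2 + 4*z + 6*I*z - 1 + 5*I, so Q'(-2*I) = -1 - 3*I.
P(-2*I) = -I*sinh(2).

Res(f, -2*I) = (-I*sinh(2))/(-1 - 3*I) = (3/10 + I/10)*sinh(2)

Final answer: (3/10 + I/10)*sinh(2)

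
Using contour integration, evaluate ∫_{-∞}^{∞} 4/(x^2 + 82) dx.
2*sqrt(82)*pi/41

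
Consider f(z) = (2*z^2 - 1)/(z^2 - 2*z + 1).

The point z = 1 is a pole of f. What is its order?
2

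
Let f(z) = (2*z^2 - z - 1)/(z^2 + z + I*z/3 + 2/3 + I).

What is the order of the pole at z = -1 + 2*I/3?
Factor the denominator:
  z^2 + z + I*z/3 + 2/3 + I = (z + 1 - 2*I/3)*(z + I)

The numerator P(z) = 2*z^2 - z - 1 has P(-1 + 2*I/3) = 10/9 - 10*I/3 ≠ 0, so no factor of (z + 1 - 2*I/3) cancels.
Near z = -1 + 2*I/3 we can therefore write f(z) = g(z)/(z + 1 - 2*I/3) with g analytic at -1 + 2*I/3 and g(-1 + 2*I/3) ≠ 0 (g is the numerator divided by the remaining denominator factors).

Hence z = -1 + 2*I/3 is a pole of order 1.

Final answer: 1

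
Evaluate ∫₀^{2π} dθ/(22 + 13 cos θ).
Let J = ∫₀^{2π} dθ/(22 + 13 cos θ).
Put z = e^{iθ}: then cos θ = (z + 1/z)/2, dθ = dz/(iz), and z runs once counterclockwise around |z| = 1:
  J = ∮_{|z|=1} 1/(22 + 13*(z + 1/z)/2) · dz/(iz) = (2/i) ∮_{|z|=1} dz/(13*z^2 + 44*z + 13).
The roots of 13*z^2 + 44*z + 13 are z = (-22 ± sqrt(22^2 - 13^2))/13, with sqrt(315) = 3*sqrt(35); their product is 1, so only z₊ = -22/13 + 3*sqrt(35)/13 lies inside the unit circle (z₋ = -22/13 - 3*sqrt(35)/13 lies outside).
z₊ is a simple zero of q(z) = 13*z^2 + 44*z + 13, so Res(1/q, z₊) = 1/q'(z₊) with q'(z) = 26*z + 44; and q'(z₊) = 13*(z₊ - z₋) = 6*sqrt(35).
Therefore J = (2/i) · 2πi · 1/(6*sqrt(35)) = 2*pi/(3*sqrt(35)) = 2*sqrt(35)*pi/105

Final answer: 2*sqrt(35)*pi/105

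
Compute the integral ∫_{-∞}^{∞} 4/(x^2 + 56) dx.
Let f(z) = 4/(z^2 + 56). The denominator has no real zeros and deg Q - deg P = 2 ≥ 2, so the integral of f over the upper semicircle |z| = R tends to 0 as R → ∞. Closing the contour in the upper half-plane,
  ∫_{-∞}^{∞} f(x) dx = 2πi · Σ Res(f, z_k)  over the poles with Im z_k > 0.

Zeros of the denominator: z^2 + 56 = 0 gives z = ±2*sqrt(14)*I.
Upper half-plane: z = 2*sqrt(14)*I (simple).

Each pole is a simple zero of Q(z) = z^2 + 56, so Res(f, z₀) = P(z₀)/Q'(z₀) with P(z) = 4, Q'(z) = 2*z:
  Res(f, 2*sqrt(14)*I) = (4)/(4*sqrt(14)*I) = -sqrt(14)*I/14

∫_{-∞}^{∞} f(x) dx = 2πi · (-sqrt(14)*I/14) = sqrt(14)*pi/7

Final answer: sqrt(14)*pi/7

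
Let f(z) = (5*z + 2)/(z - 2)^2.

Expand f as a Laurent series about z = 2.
Put w = z - (2), i.e. z = w + 2. The denominator is w^2, so it suffices to rewrite the numerator in powers of w.

P(z) = 5*z + 2
P(w + 2) = 12 + 5*w

Dividing each term by w^2:
  f = 12/w^2 + 5/w

Substituting back w = z - 2:
  f(z) = 12/(z - 2)^2 + 5/(z - 2)

The series is finite because the numerator is a polynomial; the negative powers form the principal part, and the coefficient of 1/(z - 2) gives Res(f, 2) = 5.

Final answer: 12/(z - 2)^2 + 5/(z - 2)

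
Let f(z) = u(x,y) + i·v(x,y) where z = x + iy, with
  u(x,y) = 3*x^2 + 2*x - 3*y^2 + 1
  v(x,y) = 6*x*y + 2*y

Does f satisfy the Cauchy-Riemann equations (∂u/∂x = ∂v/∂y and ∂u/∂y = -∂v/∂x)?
∂u/∂x = 6*x + 2
∂v/∂y = 6*x + 2
∂u/∂y = -6*y
∂v/∂x = 6*y
∂u/∂x = ∂v/∂y and ∂u/∂y = -∂v/∂x hold identically; f is analytic.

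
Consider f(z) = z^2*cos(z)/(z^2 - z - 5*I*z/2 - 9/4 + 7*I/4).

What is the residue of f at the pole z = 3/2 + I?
Write f(z) = P(z)/Q(z) with P(z) = z^2*cos(z) and Q(z) = z^2 - z - 5*I*z/2 - 9/4 + 7*I/4.
The denominator factors as Q(z) = (z - 3/2 - I)*(z + 1/2 - 3*I/2), so z = 3/2 + I is a simple zero of Q and P is analytic there; z = 3/2 + I is therefore a simple pole and
  Res(f, z₀) = P(z₀)/Q'(z₀).

Q'(z) = 2*z - 1 - 5*I/2, so Q'(3/2 + I) = 2 - I/2.
P(3/2 + I) = (5/4 + 3*I)*cos(3/2 + I).

Res(f, 3/2 + I) = ((5/4 + 3*I)*cos(3/2 + I))/(2 - I/2) = (4/17 + 53*I/34)*cos(3/2 + I)

Final answer: (4/17 + 53*I/34)*cos(3/2 + I)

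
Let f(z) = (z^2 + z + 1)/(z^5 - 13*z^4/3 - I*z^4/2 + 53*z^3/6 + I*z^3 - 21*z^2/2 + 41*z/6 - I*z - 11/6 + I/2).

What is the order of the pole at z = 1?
3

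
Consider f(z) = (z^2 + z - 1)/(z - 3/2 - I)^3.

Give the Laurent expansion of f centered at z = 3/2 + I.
Put w = z - (3/2 + I), i.e. z = w + 3/2 + I. The denominator is w^3, so it suffices to rewrite the numerator in powers of w.

P(z) = z^2 + z - 1
P(w + 3/2 + I) = 7/4 + 4*I + (4 + 2*I)*w + w^2

Dividing each term by w^3:
  f = (7/4 + 4*I)/w^3 + (4 + 2*I)/w^2 + 1/w

Substituting back w = z - 3/2 - I:
  f(z) = (7/4 + 4*I)/(z - 3/2 - I)^3 + (4 + 2*I)/(z - 3/2 - I)^2 + 1/(z - 3/2 - I)

The series is finite because the numerator is a polynomial; the negative powers form the principal part, and the coefficient of 1/(z - 3/2 - I) gives Res(f, 3/2 + I) = 1.

Final answer: (7/4 + 4*I)/(z - 3/2 - I)^3 + (4 + 2*I)/(z - 3/2 - I)^2 + 1/(z - 3/2 - I)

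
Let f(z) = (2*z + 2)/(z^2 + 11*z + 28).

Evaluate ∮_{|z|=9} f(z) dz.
By the residue theorem, ∮_C f(z) dz = 2πi · (sum of the residues of f at the poles inside |z| = 9).

The denominator factors as (z + 7)*(z + 4), so the singularities of f are simple poles at z = -7, z = -4.
  |-7|² = 49 < 81 = 9², so this pole is inside the contour.
  |-4|² = 16 < 81 = 9², so this pole is inside the contour.

With P(z) = 2*z + 2 and Q(z) = z^2 + 11*z + 28, each pole is simple, so Res(f, z₀) = P(z₀)/Q'(z₀) with Q'(z) = 2*z + 11.
  Res(f, -7) = P(-7)/Q'(-7) = (-12)/(-3) = 4
  Res(f, -4) = P(-4)/Q'(-4) = (-6)/(3) = -2

Sum of residues inside C: 2
∮_C f(z) dz = 2πi · (2) = 4*I*pi

Final answer: 4*I*pi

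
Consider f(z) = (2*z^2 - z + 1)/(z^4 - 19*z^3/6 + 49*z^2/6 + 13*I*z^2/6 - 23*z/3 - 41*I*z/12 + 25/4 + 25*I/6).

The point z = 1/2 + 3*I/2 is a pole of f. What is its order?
Factor the denominator:
  z^4 - 19*z^3/6 + 49*z^2/6 + 13*I*z^2/6 - 23*z/3 - 41*I*z/12 + 25/4 + 25*I/6 = (z - 1/2 - 3*I/2)^2*(z - 3/2 + 2*I)*(z - 2/3 + I)

The numerator P(z) = 2*z^2 - z + 1 has P(1/2 + 3*I/2) = -7/2 + 3*I/2 ≠ 0, so no factor of (z - 1/2 - 3*I/2) cancels.
Near z = 1/2 + 3*I/2 we can therefore write f(z) = g(z)/(z - 1/2 - 3*I/2)^2 with g analytic at 1/2 + 3*I/2 and g(1/2 + 3*I/2) ≠ 0 (g is the numerator divided by the remaining denominator factors).

Hence z = 1/2 + 3*I/2 is a pole of order 2.

Final answer: 2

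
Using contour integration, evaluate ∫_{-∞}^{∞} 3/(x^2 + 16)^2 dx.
Let f(z) = 3/(z^2 + 16)^2. The denominator has no real zeros and deg Q - deg P = 4 ≥ 2, so the integral of f over the upper semicircle |z| = R tends to 0 as R → ∞. Closing the contour in the upper half-plane,
  ∫_{-∞}^{∞} f(x) dx = 2πi · Σ Res(f, z_k)  over the poles with Im z_k > 0.

Zeros of the denominator: z^2 + 16 = 0 gives z = ±4*I.
Upper half-plane: z = 4*I (a pole of order 2).

Write f(z) = g(z)/(z - 4*I)^2 with g(z) = 3/(z + 4*I)^2. For a double pole, Res(f, z₀) = g'(z₀):
  g'(z) = -6/(z + 4*I)^3
  Res(f, 4*I) = g'(4*I) = -3*I/256

∫_{-∞}^{∞} f(x) dx = 2πi · (-3*I/256) = 3*pi/128

Final answer: 3*pi/128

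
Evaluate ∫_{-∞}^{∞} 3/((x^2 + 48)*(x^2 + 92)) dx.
Let f(z) = 3/((z^2 + 48)*(z^2 + 92)). The denominator has no real zeros and deg Q - deg P = 4 ≥ 2, so the integral of f over the upper semicircle |z| = R tends to 0 as R → ∞. Closing the contour in the upper half-plane,
  ∫_{-∞}^{∞} f(x) dx = 2πi · Σ Res(f, z_k)  over the poles with Im z_k > 0.

Zeros of the denominator: z^2 + 92 = 0 gives z = ±2*sqrt(23)*I; z^2 + 48 = 0 gives z = ±4*sqrt(3)*I.
Upper half-plane: z = 2*sqrt(23)*I, z = 4*sqrt(3)*I (simple).

Each pole is a simple zero of Q(z) = z^4 + 140*z^2 + 4416, so Res(f, z₀) = P(z₀)/Q'(z₀) with P(z) = 3, Q'(z) = 4*z^3 + 280*z:
  Res(f, 2*sqrt(23)*I) = (3)/(-176*sqrt(23)*I) = 3*sqrt(23)*I/4048
  Res(f, 4*sqrt(3)*I) = (3)/(352*sqrt(3)*I) = -sqrt(3)*I/352

Sum of residues: I*(-23*sqrt(3) + 6*sqrt(23))/8096
∫_{-∞}^{∞} f(x) dx = 2πi · (I*(-23*sqrt(3) + 6*sqrt(23))/8096) = pi*(-6*sqrt(23) + 23*sqrt(3))/4048

Final answer: pi*(-6*sqrt(23) + 23*sqrt(3))/4048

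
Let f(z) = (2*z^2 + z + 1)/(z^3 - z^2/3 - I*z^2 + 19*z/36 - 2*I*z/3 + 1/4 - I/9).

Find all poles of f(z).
{-1/3, -I/2, 2/3 + 3*I/2}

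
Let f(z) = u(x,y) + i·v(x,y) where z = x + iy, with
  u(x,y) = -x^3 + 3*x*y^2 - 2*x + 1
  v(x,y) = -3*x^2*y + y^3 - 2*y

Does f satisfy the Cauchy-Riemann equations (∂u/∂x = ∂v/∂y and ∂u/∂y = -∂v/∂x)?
∂u/∂x = -3*x^2 + 3*y^2 - 2
∂v/∂y = -3*x^2 + 3*y^2 - 2
∂u/∂y = 6*x*y
∂v/∂x = -6*x*y
∂u/∂x = ∂v/∂y and ∂u/∂y = -∂v/∂x hold identically; f is analytic.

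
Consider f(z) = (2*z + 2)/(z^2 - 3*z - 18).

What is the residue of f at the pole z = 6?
Write f(z) = P(z)/Q(z) with P(z) = 2*z + 2 and Q(z) = z^2 - 3*z - 18.
The denominator factors as Q(z) = (z - 6)*(z + 3), so z = 6 is a simple zero of Q and P is analytic there; z = 6 is therefore a simple pole and
  Res(f, z₀) = P(z₀)/Q'(z₀).

Q'(z) = 2*z - 3, so Q'(6) = 9.
P(6) = 14.

Res(f, 6) = (14)/(9) = 14/9

Final answer: 14/9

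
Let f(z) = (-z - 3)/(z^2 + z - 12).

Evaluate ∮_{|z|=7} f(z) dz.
By the residue theorem, ∮_C f(z) dz = 2πi · (sum of the residues of f at the poles inside |z| = 7).

The denominator factors as (z + 4)*(z - 3), so the singularities of f are simple poles at z = -4, z = 3.
  |-4|² = 16 < 49 = 7², so this pole is inside the contour.
  |3|² = 9 < 49 = 7², so this pole is inside the contour.

With P(z) = -z - 3 and Q(z) = z^2 + z - 12, each pole is simple, so Res(f, z₀) = P(z₀)/Q'(z₀) with Q'(z) = 2*z + 1.
  Res(f, -4) = P(-4)/Q'(-4) = (1)/(-7) = -1/7
  Res(f, 3) = P(3)/Q'(3) = (-6)/(7) = -6/7

Sum of residues inside C: -1
∮_C f(z) dz = 2πi · (-1) = -2*I*pi

Final answer: -2*I*pi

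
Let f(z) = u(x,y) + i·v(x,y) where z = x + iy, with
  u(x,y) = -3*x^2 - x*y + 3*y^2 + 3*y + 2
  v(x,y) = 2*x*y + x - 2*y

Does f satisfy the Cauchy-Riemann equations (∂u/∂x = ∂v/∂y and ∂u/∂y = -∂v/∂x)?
∂u/∂x = -6*x - y
∂v/∂y = 2*x - 2
∂u/∂y = -x + 6*y + 3
∂v/∂x = 2*y + 1
∂u/∂x ≠ ∂v/∂y and ∂u/∂y ≠ -∂v/∂x; the Cauchy-Riemann equations are not satisfied, so f is not analytic.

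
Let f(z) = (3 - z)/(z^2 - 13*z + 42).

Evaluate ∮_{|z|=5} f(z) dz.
By the residue theorem, ∮_C f(z) dz = 2πi · (sum of the residues of f at the poles inside |z| = 5).

The denominator factors as (z - 6)*(z - 7), so the singularities of f are simple poles at z = 6, z = 7.
  |6|² = 36 > 25 = 5², so this pole is outside the contour.
  |7|² = 49 > 25 = 5², so this pole is outside the contour.

No pole lies inside the contour, so f is analytic on and inside C and the integral is 0 (Cauchy's theorem).

Final answer: 0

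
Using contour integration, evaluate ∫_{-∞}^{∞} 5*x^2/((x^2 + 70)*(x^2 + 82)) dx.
5*pi*(-sqrt(70) + sqrt(82))/12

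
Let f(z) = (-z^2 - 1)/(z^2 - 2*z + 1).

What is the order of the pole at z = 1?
Factor the denominator:
  z^2 - 2*z + 1 = (z - 1)^2

The numerator P(z) = -z^2 - 1 has P(1) = -2 ≠ 0, so no factor of (z - 1) cancels.
Near z = 1 we can therefore write f(z) = g(z)/(z - 1)^2 with g analytic at 1 and g(1) ≠ 0 (g is just the numerator).

Hence z = 1 is a pole of order 2.

Final answer: 2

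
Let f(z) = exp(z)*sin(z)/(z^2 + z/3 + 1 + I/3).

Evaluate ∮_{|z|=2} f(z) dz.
pi*(-36/37 + 6*I/37)*exp(-1/3 + I)*sin(1/3 - I) + pi*(6/37 + 36*I/37)*exp(-I)*sinh(1)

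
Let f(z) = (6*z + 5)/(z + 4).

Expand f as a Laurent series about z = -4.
-19/(z + 4) + 6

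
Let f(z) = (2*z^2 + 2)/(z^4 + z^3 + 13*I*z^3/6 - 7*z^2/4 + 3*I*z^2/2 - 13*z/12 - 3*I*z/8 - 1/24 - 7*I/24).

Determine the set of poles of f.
The singularities of f are the zeros of the denominator. Factoring,
  z^4 + z^3 + 13*I*z^3/6 - 7*z^2/4 + 3*I*z^2/2 - 13*z/12 - 3*I*z/8 - 1/24 - 7*I/24 = (z + 1/2)*(z + I/2)*(z + 1 + I)*(z - 1/2 + 2*I/3)
so the candidates are z = -1/2, z = -I/2, z = -1 - I, z = 1/2 - 2*I/3.

Check the numerator P(z) = 2*z^2 + 2 at each one:
  P(-1/2) = 5/2 ≠ 0, so z = -1/2 is a (simple) pole.
  P(-I/2) = 3/2 ≠ 0, so z = -I/2 is a (simple) pole.
  P(-1 - I) = 2 + 4*I ≠ 0, so z = -1 - I is a (simple) pole.
  P(1/2 - 2*I/3) = 29/18 - 4*I/3 ≠ 0, so z = 1/2 - 2*I/3 is a (simple) pole.

Poles of f: {-1 - I, -1/2, -I/2, 1/2 - 2*I/3}

Final answer: {-1 - I, -1/2, -I/2, 1/2 - 2*I/3}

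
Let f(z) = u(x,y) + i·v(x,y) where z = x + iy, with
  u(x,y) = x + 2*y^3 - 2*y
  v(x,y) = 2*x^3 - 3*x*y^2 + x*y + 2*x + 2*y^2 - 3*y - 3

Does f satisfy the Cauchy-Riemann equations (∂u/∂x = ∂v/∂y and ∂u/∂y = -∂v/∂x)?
∂u/∂x = 1
∂v/∂y = -6*x*y + x + 4*y - 3
∂u/∂y = 6*y^2 - 2
∂v/∂x = 6*x^2 - 3*y^2 + y + 2
∂u/∂x ≠ ∂v/∂y and ∂u/∂y ≠ -∂v/∂x; the Cauchy-Riemann equations are not satisfied, so f is not analytic.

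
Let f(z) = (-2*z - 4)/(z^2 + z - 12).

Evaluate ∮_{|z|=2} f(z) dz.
By the residue theorem, ∮_C f(z) dz = 2πi · (sum of the residues of f at the poles inside |z| = 2).

The denominator factors as (z - 3)*(z + 4), so the singularities of f are simple poles at z = 3, z = -4.
  |3|² = 9 > 4 = 2², so this pole is outside the contour.
  |-4|² = 16 > 4 = 2², so this pole is outside the contour.

No pole lies inside the contour, so f is analytic on and inside C and the integral is 0 (Cauchy's theorem).

Final answer: 0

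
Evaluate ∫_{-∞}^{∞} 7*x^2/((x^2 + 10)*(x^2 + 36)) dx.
Let f(z) = 7*z^2/((z^2 + 10)*(z^2 + 36)). The denominator has no real zeros and deg Q - deg P = 2 ≥ 2, so the integral of f over the upper semicircle |z| = R tends to 0 as R → ∞. Closing the contour in the upper half-plane,
  ∫_{-∞}^{∞} f(x) dx = 2πi · Σ Res(f, z_k)  over the poles with Im z_k > 0.

Zeros of the denominator: z^2 + 36 = 0 gives z = ±6*I; z^2 + 10 = 0 gives z = ±sqrt(10)*I.
Upper half-plane: z = 6*I, z = sqrt(10)*I (simple).

Each pole is a simple zero of Q(z) = z^4 + 46*z^2 + 360, so Res(f, z₀) = P(z₀)/Q'(z₀) with P(z) = 7*z^2, Q'(z) = 4*z^3 + 92*z:
  Res(f, 6*I) = (-252)/(-312*I) = -21*I/26
  Res(f, sqrt(10)*I) = (-70)/(52*sqrt(10)*I) = 7*sqrt(10)*I/52

Sum of residues: 7*I*(-6 + sqrt(10))/52
∫_{-∞}^{∞} f(x) dx = 2πi · (7*I*(-6 + sqrt(10))/52) = 7*pi*(6 - sqrt(10))/26

Final answer: 7*pi*(6 - sqrt(10))/26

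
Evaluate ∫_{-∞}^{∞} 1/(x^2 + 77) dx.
sqrt(77)*pi/77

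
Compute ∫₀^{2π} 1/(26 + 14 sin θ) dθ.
sqrt(30)*pi/60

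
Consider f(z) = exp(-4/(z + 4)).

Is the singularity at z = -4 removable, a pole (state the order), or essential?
Let u = z + 4. Then
  e^(-4/u) = Σ_{k≥0} (-4)^k/(k!·u^k) = 1 - 4/u + 8/u^2 - 32/(3*u^3) + ...
which has infinitely many negative powers of u, so exp(-4/(z + 4)) has an essential singularity at z = -4.
So the singularity is essential.

Final answer: essential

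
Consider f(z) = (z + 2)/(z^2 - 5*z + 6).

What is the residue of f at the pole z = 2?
-4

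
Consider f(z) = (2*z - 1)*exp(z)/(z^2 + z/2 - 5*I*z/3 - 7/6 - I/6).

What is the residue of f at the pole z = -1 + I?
(186/85 - 72*I/85)*exp(-1 + I)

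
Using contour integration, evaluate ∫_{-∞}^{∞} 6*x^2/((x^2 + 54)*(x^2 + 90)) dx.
Let f(z) = 6*z^2/((z^2 + 54)*(z^2 + 90)). The denominator has no real zeros and deg Q - deg P = 2 ≥ 2, so the integral of f over the upper semicircle |z| = R tends to 0 as R → ∞. Closing the contour in the upper half-plane,
  ∫_{-∞}^{∞} f(x) dx = 2πi · Σ Res(f, z_k)  over the poles with Im z_k > 0.

Zeros of the denominator: z^2 + 90 = 0 gives z = ±3*sqrt(10)*I; z^2 + 54 = 0 gives z = ±3*sqrt(6)*I.
Upper half-plane: z = 3*sqrt(10)*I, z = 3*sqrt(6)*I (simple).

Each pole is a simple zero of Q(z) = z^4 + 144*z^2 + 4860, so Res(f, z₀) = P(z₀)/Q'(z₀) with P(z) = 6*z^2, Q'(z) = 4*z^3 + 288*z:
  Res(f, 3*sqrt(10)*I) = (-540)/(-216*sqrt(10)*I) = -sqrt(10)*I/4
  Res(f, 3*sqrt(6)*I) = (-324)/(216*sqrt(6)*I) = sqrt(6)*I/4

Sum of residues: I*(-sqrt(10) + sqrt(6))/4
∫_{-∞}^{∞} f(x) dx = 2πi · (I*(-sqrt(10) + sqrt(6))/4) = pi*(-sqrt(6) + sqrt(10))/2

Final answer: pi*(-sqrt(6) + sqrt(10))/2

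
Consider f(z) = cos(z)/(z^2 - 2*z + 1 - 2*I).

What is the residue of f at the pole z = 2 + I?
Write f(z) = P(z)/Q(z) with P(z) = cos(z) and Q(z) = z^2 - 2*z + 1 - 2*I.
The denominator factors as Q(z) = (z - 2 - I)*(z + I), so z = 2 + I is a simple zero of Q and P is analytic there; z = 2 + I is therefore a simple pole and
  Res(f, z₀) = P(z₀)/Q'(z₀).

Q'(z) = 2*z - 2, so Q'(2 + I) = 2 + 2*I.
P(2 + I) = cos(2 + I).

Res(f, 2 + I) = (cos(2 + I))/(2 + 2*I) = (1/4 - I/4)*cos(2 + I)

Final answer: (1/4 - I/4)*cos(2 + I)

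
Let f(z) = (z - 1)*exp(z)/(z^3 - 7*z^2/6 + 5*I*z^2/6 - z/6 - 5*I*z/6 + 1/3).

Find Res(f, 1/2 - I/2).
Write f(z) = P(z)/Q(z) with P(z) = (z - 1)*exp(z) and Q(z) = z^3 - 7*z^2/6 + 5*I*z^2/6 - z/6 - 5*I*z/6 + 1/3.
The denominator factors as Q(z) = (z - 1)*(z - 1/2 + I/2)*(z + 1/3 + I/3), so z = 1/2 - I/2 is a simple zero of Q and P is analytic there; z = 1/2 - I/2 is therefore a simple pole and
  Res(f, z₀) = P(z₀)/Q'(z₀).

Q'(z) = 3*z^2 - 7*z/3 + 5*I*z/3 - 1/6 - 5*I/6, so Q'(1/2 - I/2) = -1/2 - I/3.
P(1/2 - I/2) = (-1/2 - I/2)*exp(1/2 - I/2).

Res(f, 1/2 - I/2) = ((-1/2 - I/2)*exp(1/2 - I/2))/(-1/2 - I/3) = (15/13 + 3*I/13)*exp(1/2 - I/2)

Final answer: (15/13 + 3*I/13)*exp(1/2 - I/2)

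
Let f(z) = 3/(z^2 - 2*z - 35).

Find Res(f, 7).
Write f(z) = P(z)/Q(z) with P(z) = 3 and Q(z) = z^2 - 2*z - 35.
The denominator factors as Q(z) = (z - 7)*(z + 5), so z = 7 is a simple zero of Q and P is analytic there; z = 7 is therefore a simple pole and
  Res(f, z₀) = P(z₀)/Q'(z₀).

Q'(z) = 2*z - 2, so Q'(7) = 12.
P(7) = 3.

Res(f, 7) = (3)/(12) = 1/4

Final answer: 1/4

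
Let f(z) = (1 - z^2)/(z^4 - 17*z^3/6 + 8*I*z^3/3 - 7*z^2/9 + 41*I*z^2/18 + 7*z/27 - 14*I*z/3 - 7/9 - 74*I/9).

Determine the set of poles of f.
{-1 - I/3, -2/3 + I, 3/2 - I/3, 3 - 3*I}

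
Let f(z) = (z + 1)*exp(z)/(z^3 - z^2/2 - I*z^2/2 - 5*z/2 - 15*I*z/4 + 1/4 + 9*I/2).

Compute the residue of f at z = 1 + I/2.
Write f(z) = P(z)/Q(z) with P(z) = (z + 1)*exp(z) and Q(z) = z^3 - z^2/2 - I*z^2/2 - 5*z/2 - 15*I*z/4 + 1/4 + 9*I/2.
The denominator factors as Q(z) = (z - 3/2 - I)*(z + 2 + I)*(z - 1 - I/2), so z = 1 + I/2 is a simple zero of Q and P is analytic there; z = 1 + I/2 is therefore a simple pole and
  Res(f, z₀) = P(z₀)/Q'(z₀).

Q'(z) = 3*z^2 - z - I*z - 5/2 - 15*I/4, so Q'(1 + I/2) = -3/4 - 9*I/4.
P(1 + I/2) = (2 + I/2)*exp(1 + I/2).

Res(f, 1 + I/2) = ((2 + I/2)*exp(1 + I/2))/(-3/4 - 9*I/4) = (-7/15 + 11*I/15)*exp(1 + I/2)

Final answer: (-7/15 + 11*I/15)*exp(1 + I/2)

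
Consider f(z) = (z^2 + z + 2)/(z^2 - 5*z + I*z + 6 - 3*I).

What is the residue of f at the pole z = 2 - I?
-1 + 6*I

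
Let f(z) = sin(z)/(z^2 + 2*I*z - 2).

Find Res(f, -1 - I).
sin(1 + I)/2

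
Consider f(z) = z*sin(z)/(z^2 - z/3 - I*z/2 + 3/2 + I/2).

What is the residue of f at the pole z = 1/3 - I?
Write f(z) = P(z)/Q(z) with P(z) = z*sin(z) and Q(z) = z^2 - z/3 - I*z/2 + 3/2 + I/2.
The denominator factors as Q(z) = (z - 3*I/2)*(z - 1/3 + I), so z = 1/3 - I is a simple zero of Q and P is analytic there; z = 1/3 - I is therefore a simple pole and
  Res(f, z₀) = P(z₀)/Q'(z₀).

Q'(z) = 2*z - 1/3 - I/2, so Q'(1/3 - I) = 1/3 - 5*I/2.
P(1/3 - I) = (1/3 - I)*sin(1/3 - I).

Res(f, 1/3 - I) = ((1/3 - I)*sin(1/3 - I))/(1/3 - 5*I/2) = (94/229 + 18*I/229)*sin(1/3 - I)

Final answer: (94/229 + 18*I/229)*sin(1/3 - I)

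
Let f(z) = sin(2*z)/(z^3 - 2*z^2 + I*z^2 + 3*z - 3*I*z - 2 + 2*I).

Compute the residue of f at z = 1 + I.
Write f(z) = P(z)/Q(z) with P(z) = sin(2*z) and Q(z) = z^3 - 2*z^2 + I*z^2 + 3*z - 3*I*z - 2 + 2*I.
The denominator factors as Q(z) = (z + 2*I)*(z - 1 - I)*(z - 1), so z = 1 + I is a simple zero of Q and P is analytic there; z = 1 + I is therefore a simple pole and
  Res(f, z₀) = P(z₀)/Q'(z₀).

Q'(z) = 3*z^2 - 4*z + 2*I*z + 3 - 3*I, so Q'(1 + I) = -3 + I.
P(1 + I) = sin(2 + 2*I).

Res(f, 1 + I) = (sin(2 + 2*I))/(-3 + I) = (-3/10 - I/10)*sin(2 + 2*I)

Final answer: (-3/10 - I/10)*sin(2 + 2*I)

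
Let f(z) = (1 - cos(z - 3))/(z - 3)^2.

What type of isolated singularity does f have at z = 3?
Let u = z - 3. The argument of cos is z - 3 = u, so
  f = (1 - cos(u))/u^2 = ((u)^2/2 - (u)^4/24 + ...)/u^2 = 1/2 - (1/24)*u^2 + ...
The Laurent expansion about u = 0 has no negative powers; equivalently lim_{z→3} f(z) = 1/2 exists and is finite.
So the singularity is removable.

Final answer: removable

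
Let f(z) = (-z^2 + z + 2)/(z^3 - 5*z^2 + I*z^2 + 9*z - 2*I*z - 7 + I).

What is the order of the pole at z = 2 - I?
Factor the denominator:
  z^3 - 5*z^2 + I*z^2 + 9*z - 2*I*z - 7 + I = (z - 2 + I)^2*(z - 1 - I)

The numerator P(z) = -z^2 + z + 2 has P(2 - I) = 1 + 3*I ≠ 0, so no factor of (z - 2 + I) cancels.
Near z = 2 - I we can therefore write f(z) = g(z)/(z - 2 + I)^2 with g analytic at 2 - I and g(2 - I) ≠ 0 (g is the numerator divided by the remaining denominator factors).

Hence z = 2 - I is a pole of order 2.

Final answer: 2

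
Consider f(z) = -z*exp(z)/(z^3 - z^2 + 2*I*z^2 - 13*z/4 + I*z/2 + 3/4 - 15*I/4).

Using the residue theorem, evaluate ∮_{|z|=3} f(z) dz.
By the residue theorem, ∮_C f(z) dz = 2πi · (sum of the residues of f at the poles inside |z| = 3).

The denominator factors as (z + 3/2)*(z - 1 + I)*(z - 3/2 + I), so the singularities of f are simple poles at z = -3/2, z = 1 - I, z = 3/2 - I.
  |-3/2|² = 9/4 < 9 = 3², so this pole is inside the contour.
  |1 - I|² = 2 < 9 = 3², so this pole is inside the contour.
  |3/2 - I|² = 13/4 < 9 = 3², so this pole is inside the contour.

With P(z) = -z*exp(z) and Q(z) = z^3 - z^2 + 2*I*z^2 - 13*z/4 + I*z/2 + 3/4 - 15*I/4, each pole is simple, so Res(f, z₀) = P(z₀)/Q'(z₀) with Q'(z) = 3*z^2 - 2*z + 4*I*z - 13/4 + I/2.
  Res(f, -3/2) = P(-3/2)/Q'(-3/2) = (3*exp(-3/2)/2)/(13/2 - 11*I/2) = (39/290 + 33*I/290)*exp(-3/2)
  Res(f, 1 - I) = P(1 - I)/Q'(1 - I) = ((-1 + I)*exp(1 - I))/(-5/4 + I/2) = (28/29 - 12*I/29)*exp(1 - I)
  Res(f, 3/2 - I) = P(3/2 - I)/Q'(3/2 - I) = ((-3/2 + I)*exp(3/2 - I))/(3/2 - I/2) = (-11/10 + 3*I/10)*exp(3/2 - I)

Sum of residues inside C: (28/29 - 12*I/29)*exp(1 - I) + (39/290 + 33*I/290)*exp(-3/2) + (-11/10 + 3*I/10)*exp(3/2 - I)
∮_C f(z) dz = 2πi · ((28/29 - 12*I/29)*exp(1 - I) + (39/290 + 33*I/290)*exp(-3/2) + (-11/10 + 3*I/10)*exp(3/2 - I)) = pi*(-3/5 - 11*I/5)*exp(3/2 - I) + pi*(-33/145 + 39*I/145)*exp(-3/2) + pi*(24/29 + 56*I/29)*exp(1 - I)

Final answer: pi*(-3/5 - 11*I/5)*exp(3/2 - I) + pi*(-33/145 + 39*I/145)*exp(-3/2) + pi*(24/29 + 56*I/29)*exp(1 - I)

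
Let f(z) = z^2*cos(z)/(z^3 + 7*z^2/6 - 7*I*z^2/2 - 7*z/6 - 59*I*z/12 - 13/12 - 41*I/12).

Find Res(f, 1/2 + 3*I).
(1413/1750 + 1041*I/1750)*cos(1/2 + 3*I)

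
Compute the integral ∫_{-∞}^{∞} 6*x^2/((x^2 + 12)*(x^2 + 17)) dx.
Let f(z) = 6*z^2/((z^2 + 12)*(z^2 + 17)). The denominator has no real zeros and deg Q - deg P = 2 ≥ 2, so the integral of f over the upper semicircle |z| = R tends to 0 as R → ∞. Closing the contour in the upper half-plane,
  ∫_{-∞}^{∞} f(x) dx = 2πi · Σ Res(f, z_k)  over the poles with Im z_k > 0.

Zeros of the denominator: z^2 + 17 = 0 gives z = ±sqrt(17)*I; z^2 + 12 = 0 gives z = ±2*sqrt(3)*I.
Upper half-plane: z = sqrt(17)*I, z = 2*sqrt(3)*I (simple).

Each pole is a simple zero of Q(z) = z^4 + 29*z^2 + 204, so Res(f, z₀) = P(z₀)/Q'(z₀) with P(z) = 6*z^2, Q'(z) = 4*z^3 + 58*z:
  Res(f, sqrt(17)*I) = (-102)/(-10*sqrt(17)*I) = -3*sqrt(17)*I/5
  Res(f, 2*sqrt(3)*I) = (-72)/(20*sqrt(3)*I) = 6*sqrt(3)*I/5

Sum of residues: 3*I*(-sqrt(17) + 2*sqrt(3))/5
∫_{-∞}^{∞} f(x) dx = 2πi · (3*I*(-sqrt(17) + 2*sqrt(3))/5) = 6*pi*(-2*sqrt(3) + sqrt(17))/5

Final answer: 6*pi*(-2*sqrt(3) + sqrt(17))/5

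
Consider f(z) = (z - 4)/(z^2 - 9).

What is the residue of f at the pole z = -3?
Write f(z) = P(z)/Q(z) with P(z) = z - 4 and Q(z) = z^2 - 9.
The denominator factors as Q(z) = (z - 3)*(z + 3), so z = -3 is a simple zero of Q and P is analytic there; z = -3 is therefore a simple pole and
  Res(f, z₀) = P(z₀)/Q'(z₀).

Q'(z) = 2*z, so Q'(-3) = -6.
P(-3) = -7.

Res(f, -3) = (-7)/(-6) = 7/6

Final answer: 7/6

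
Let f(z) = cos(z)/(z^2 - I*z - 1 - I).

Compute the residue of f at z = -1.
Write f(z) = P(z)/Q(z) with P(z) = cos(z) and Q(z) = z^2 - I*z - 1 - I.
The denominator factors as Q(z) = (z + 1)*(z - 1 - I), so z = -1 is a simple zero of Q and P is analytic there; z = -1 is therefore a simple pole and
  Res(f, z₀) = P(z₀)/Q'(z₀).

Q'(z) = 2*z - I, so Q'(-1) = -2 - I.
P(-1) = cos(1).

Res(f, -1) = (cos(1))/(-2 - I) = (-2/5 + I/5)*cos(1)

Final answer: (-2/5 + I/5)*cos(1)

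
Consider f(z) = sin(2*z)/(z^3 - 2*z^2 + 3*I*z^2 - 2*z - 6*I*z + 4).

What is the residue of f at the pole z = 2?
(1/20 - 3*I/20)*sin(4)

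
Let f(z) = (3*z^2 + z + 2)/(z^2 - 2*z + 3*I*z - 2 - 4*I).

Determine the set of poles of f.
The singularities of f are the zeros of the denominator. Factoring,
  z^2 - 2*z + 3*I*z - 2 - 4*I = (z + 2*I)*(z - 2 + I)
so the candidates are z = -2*I, z = 2 - I.

Check the numerator P(z) = 3*z^2 + z + 2 at each one:
  P(-2*I) = -10 - 2*I ≠ 0, so z = -2*I is a (simple) pole.
  P(2 - I) = 13 - 13*I ≠ 0, so z = 2 - I is a (simple) pole.

Poles of f: {-2*I, 2 - I}

Final answer: {-2*I, 2 - I}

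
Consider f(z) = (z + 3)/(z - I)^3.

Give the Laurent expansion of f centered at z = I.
Put w = z - (I), i.e. z = w + I. The denominator is w^3, so it suffices to rewrite the numerator in powers of w.

P(z) = z + 3
P(w + I) = 3 + I + w

Dividing each term by w^3:
  f = (3 + I)/w^3 + 1/w^2

Substituting back w = z - I:
  f(z) = (3 + I)/(z - I)^3 + 1/(z - I)^2

The series is finite because the numerator is a polynomial; the negative powers form the principal part.

Final answer: (3 + I)/(z - I)^3 + 1/(z - I)^2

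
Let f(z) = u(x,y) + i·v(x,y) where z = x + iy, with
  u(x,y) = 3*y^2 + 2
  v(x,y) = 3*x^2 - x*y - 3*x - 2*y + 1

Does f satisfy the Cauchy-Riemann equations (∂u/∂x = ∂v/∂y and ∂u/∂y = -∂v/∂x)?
∂u/∂x = 0
∂v/∂y = -x - 2
∂u/∂y = 6*y
∂v/∂x = 6*x - y - 3
∂u/∂x ≠ ∂v/∂y and ∂u/∂y ≠ -∂v/∂x; the Cauchy-Riemann equations are not satisfied, so f is not analytic.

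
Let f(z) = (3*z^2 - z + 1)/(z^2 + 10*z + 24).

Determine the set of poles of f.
{-6, -4}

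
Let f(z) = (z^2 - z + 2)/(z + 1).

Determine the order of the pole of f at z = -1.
1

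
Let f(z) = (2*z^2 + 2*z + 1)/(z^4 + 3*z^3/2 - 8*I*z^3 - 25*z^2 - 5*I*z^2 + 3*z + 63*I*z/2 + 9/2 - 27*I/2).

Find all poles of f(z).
The singularities of f are the zeros of the denominator. Factoring,
  z^4 + 3*z^3/2 - 8*I*z^3 - 25*z^2 - 5*I*z^2 + 3*z + 63*I*z/2 + 9/2 - 27*I/2 = (z + 3 - 3*I)*(z - 1 - 2*I)*(z - 3*I)*(z - 1/2)
so the candidates are z = -3 + 3*I, z = 1 + 2*I, z = 3*I, z = 1/2.

Check the numerator P(z) = 2*z^2 + 2*z + 1 at each one:
  P(-3 + 3*I) = -5 - 30*I ≠ 0, so z = -3 + 3*I is a (simple) pole.
  P(1 + 2*I) = -3 + 12*I ≠ 0, so z = 1 + 2*I is a (simple) pole.
  P(3*I) = -17 + 6*I ≠ 0, so z = 3*I is a (simple) pole.
  P(1/2) = 5/2 ≠ 0, so z = 1/2 is a (simple) pole.

Poles of f: {-3 + 3*I, 3*I, 1/2, 1 + 2*I}

Final answer: {-3 + 3*I, 3*I, 1/2, 1 + 2*I}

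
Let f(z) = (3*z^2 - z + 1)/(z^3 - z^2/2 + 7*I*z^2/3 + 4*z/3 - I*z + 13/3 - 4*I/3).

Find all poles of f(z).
The singularities of f are the zeros of the denominator. Factoring,
  z^3 - z^2/2 + 7*I*z^2/3 + 4*z/3 - I*z + 13/3 - 4*I/3 = (z - 1 - I)*(z - 1/2 + 3*I)*(z + 1 + I/3)
so the candidates are z = 1 + I, z = 1/2 - 3*I, z = -1 - I/3.

Check the numerator P(z) = 3*z^2 - z + 1 at each one:
  P(1 + I) = 5*I ≠ 0, so z = 1 + I is a (simple) pole.
  P(1/2 - 3*I) = -103/4 - 6*I ≠ 0, so z = 1/2 - 3*I is a (simple) pole.
  P(-1 - I/3) = 14/3 + 7*I/3 ≠ 0, so z = -1 - I/3 is a (simple) pole.

Poles of f: {-1 - I/3, 1/2 - 3*I, 1 + I}

Final answer: {-1 - I/3, 1/2 - 3*I, 1 + I}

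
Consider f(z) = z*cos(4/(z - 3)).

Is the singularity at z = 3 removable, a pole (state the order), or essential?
Let u = z - 3. Then
  cos(4/u) = Σ_{k≥0} (-1)^k (4)^(2k)/((2k)!·u^(2k)) = 1 - 8/u^2 + 32/(3*u^4) + ...
which has infinitely many negative powers of u, so cos(4/(z - 3)) has an essential singularity at z = 3.
The extra factor z is a nonzero polynomial; if the product had at most a pole at z = 3, dividing by that polynomial would leave cos(4/(z - 3)) with at most a pole too — contradiction. (Equivalently, the product's Laurent series still has infinitely many negative powers.)
So the singularity is essential.

Final answer: essential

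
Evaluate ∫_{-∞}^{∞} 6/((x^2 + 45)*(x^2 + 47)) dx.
Let f(z) = 6/((z^2 + 45)*(z^2 + 47)). The denominator has no real zeros and deg Q - deg P = 4 ≥ 2, so the integral of f over the upper semicircle |z| = R tends to 0 as R → ∞. Closing the contour in the upper half-plane,
  ∫_{-∞}^{∞} f(x) dx = 2πi · Σ Res(f, z_k)  over the poles with Im z_k > 0.

Zeros of the denominator: z^2 + 47 = 0 gives z = ±sqrt(47)*I; z^2 + 45 = 0 gives z = ±3*sqrt(5)*I.
Upper half-plane: z = sqrt(47)*I, z = 3*sqrt(5)*I (simple).

Each pole is a simple zero of Q(z) = z^4 + 92*z^2 + 2115, so Res(f, z₀) = P(z₀)/Q'(z₀) with P(z) = 6, Q'(z) = 4*z^3 + 184*z:
  Res(f, sqrt(47)*I) = (6)/(-4*sqrt(47)*I) = 3*sqrt(47)*I/94
  Res(f, 3*sqrt(5)*I) = (6)/(12*sqrt(5)*I) = -sqrt(5)*I/10

Sum of residues: I*(-47*sqrt(5) + 15*sqrt(47))/470
∫_{-∞}^{∞} f(x) dx = 2πi · (I*(-47*sqrt(5) + 15*sqrt(47))/470) = pi*(-15*sqrt(47) + 47*sqrt(5))/235

Final answer: pi*(-15*sqrt(47) + 47*sqrt(5))/235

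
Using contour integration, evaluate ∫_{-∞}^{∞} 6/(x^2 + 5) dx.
Let f(z) = 6/(z^2 + 5). The denominator has no real zeros and deg Q - deg P = 2 ≥ 2, so the integral of f over the upper semicircle |z| = R tends to 0 as R → ∞. Closing the contour in the upper half-plane,
  ∫_{-∞}^{∞} f(x) dx = 2πi · Σ Res(f, z_k)  over the poles with Im z_k > 0.

Zeros of the denominator: z^2 + 5 = 0 gives z = ±sqrt(5)*I.
Upper half-plane: z = sqrt(5)*I (simple).

Each pole is a simple zero of Q(z) = z^2 + 5, so Res(f, z₀) = P(z₀)/Q'(z₀) with P(z) = 6, Q'(z) = 2*z:
  Res(f, sqrt(5)*I) = (6)/(2*sqrt(5)*I) = -3*sqrt(5)*I/5

∫_{-∞}^{∞} f(x) dx = 2πi · (-3*sqrt(5)*I/5) = 6*sqrt(5)*pi/5

Final answer: 6*sqrt(5)*pi/5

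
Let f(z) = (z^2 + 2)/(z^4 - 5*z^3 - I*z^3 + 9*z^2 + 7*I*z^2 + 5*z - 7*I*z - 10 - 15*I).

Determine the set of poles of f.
The singularities of f are the zeros of the denominator. Factoring,
  z^4 - 5*z^3 - I*z^3 + 9*z^2 + 7*I*z^2 + 5*z - 7*I*z - 10 - 15*I = (z - 2 - I)*(z - 3 + 2*I)*(z - 1 - 2*I)*(z + 1)
so the candidates are z = 2 + I, z = 3 - 2*I, z = 1 + 2*I, z = -1.

Check the numerator P(z) = z^2 + 2 at each one:
  P(2 + I) = 5 + 4*I ≠ 0, so z = 2 + I is a (simple) pole.
  P(3 - 2*I) = 7 - 12*I ≠ 0, so z = 3 - 2*I is a (simple) pole.
  P(1 + 2*I) = -1 + 4*I ≠ 0, so z = 1 + 2*I is a (simple) pole.
  P(-1) = 3 ≠ 0, so z = -1 is a (simple) pole.

Poles of f: {-1, 1 + 2*I, 2 + I, 3 - 2*I}

Final answer: {-1, 1 + 2*I, 2 + I, 3 - 2*I}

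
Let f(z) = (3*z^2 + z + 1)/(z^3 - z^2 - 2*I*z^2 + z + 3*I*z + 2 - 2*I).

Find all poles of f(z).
{I, 2*I, 1 - I}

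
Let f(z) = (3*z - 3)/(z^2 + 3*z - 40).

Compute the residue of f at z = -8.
Write f(z) = P(z)/Q(z) with P(z) = 3*z - 3 and Q(z) = z^2 + 3*z - 40.
The denominator factors as Q(z) = (z + 8)*(z - 5), so z = -8 is a simple zero of Q and P is analytic there; z = -8 is therefore a simple pole and
  Res(f, z₀) = P(z₀)/Q'(z₀).

Q'(z) = 2*z + 3, so Q'(-8) = -13.
P(-8) = -27.

Res(f, -8) = (-27)/(-13) = 27/13

Final answer: 27/13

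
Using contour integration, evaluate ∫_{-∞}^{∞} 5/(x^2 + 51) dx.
5*sqrt(51)*pi/51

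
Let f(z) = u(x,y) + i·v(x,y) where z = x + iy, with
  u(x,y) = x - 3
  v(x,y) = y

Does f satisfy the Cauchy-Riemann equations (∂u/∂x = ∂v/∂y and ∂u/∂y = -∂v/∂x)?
∂u/∂x = 1
∂v/∂y = 1
∂u/∂y = 0
∂v/∂x = 0
∂u/∂x = ∂v/∂y and ∂u/∂y = -∂v/∂x hold identically; f is analytic.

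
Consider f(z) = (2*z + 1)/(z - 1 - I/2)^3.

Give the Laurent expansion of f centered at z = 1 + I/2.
Put w = z - (1 + I/2), i.e. z = w + 1 + I/2. The denominator is w^3, so it suffices to rewrite the numerator in powers of w.

P(z) = 2*z + 1
P(w + 1 + I/2) = 3 + I + 2*w

Dividing each term by w^3:
  f = (3 + I)/w^3 + 2/w^2

Substituting back w = z - 1 - I/2:
  f(z) = (3 + I)/(z - 1 - I/2)^3 + 2/(z - 1 - I/2)^2

The series is finite because the numerator is a polynomial; the negative powers form the principal part.

Final answer: (3 + I)/(z - 1 - I/2)^3 + 2/(z - 1 - I/2)^2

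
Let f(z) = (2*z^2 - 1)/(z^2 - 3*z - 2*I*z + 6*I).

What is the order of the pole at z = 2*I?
Factor the denominator:
  z^2 - 3*z - 2*I*z + 6*I = (z - 2*I)*(z - 3)

The numerator P(z) = 2*z^2 - 1 has P(2*I) = -9 ≠ 0, so no factor of (z - 2*I) cancels.
Near z = 2*I we can therefore write f(z) = g(z)/(z - 2*I) with g analytic at 2*I and g(2*I) ≠ 0 (g is the numerator divided by the remaining denominator factors).

Hence z = 2*I is a pole of order 1.

Final answer: 1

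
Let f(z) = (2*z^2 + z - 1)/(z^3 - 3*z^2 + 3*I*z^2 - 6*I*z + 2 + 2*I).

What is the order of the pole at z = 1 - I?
3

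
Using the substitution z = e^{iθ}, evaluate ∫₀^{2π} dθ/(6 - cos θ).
2*sqrt(35)*pi/35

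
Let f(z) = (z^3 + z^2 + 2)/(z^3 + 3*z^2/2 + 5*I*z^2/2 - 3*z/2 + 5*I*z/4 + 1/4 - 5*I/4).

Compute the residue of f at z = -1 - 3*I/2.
Write f(z) = P(z)/Q(z) with P(z) = z^3 + z^2 + 2 and Q(z) = z^3 + 3*z^2/2 + 5*I*z^2/2 - 3*z/2 + 5*I*z/4 + 1/4 - 5*I/4.
The denominator factors as Q(z) = (z + 1 + I)*(z + 1 + 3*I/2)*(z - 1/2), so z = -1 - 3*I/2 is a simple zero of Q and P is analytic there; z = -1 - 3*I/2 is therefore a simple pole and
  Res(f, z₀) = P(z₀)/Q'(z₀).

Q'(z) = 3*z^2 + 3*z + 5*I*z - 3/2 + 5*I/4, so Q'(-1 - 3*I/2) = -3/4 + 3*I/4.
P(-1 - 3*I/2) = 13/2 + 15*I/8.

Res(f, -1 - 3*I/2) = (13/2 + 15*I/8)/(-3/4 + 3*I/4) = -37/12 - 67*I/12

Final answer: -37/12 - 67*I/12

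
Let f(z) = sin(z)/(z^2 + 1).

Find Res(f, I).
sinh(1)/2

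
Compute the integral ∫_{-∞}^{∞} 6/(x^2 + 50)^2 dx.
Let f(z) = 6/(z^2 + 50)^2. The denominator has no real zeros and deg Q - deg P = 4 ≥ 2, so the integral of f over the upper semicircle |z| = R tends to 0 as R → ∞. Closing the contour in the upper half-plane,
  ∫_{-∞}^{∞} f(x) dx = 2πi · Σ Res(f, z_k)  over the poles with Im z_k > 0.

Zeros of the denominator: z^2 + 50 = 0 gives z = ±5*sqrt(2)*I.
Upper half-plane: z = 5*sqrt(2)*I (a pole of order 2).

Write f(z) = g(z)/(z - 5*sqrt(2)*I)^2 with g(z) = 6/(z + 5*sqrt(2)*I)^2. For a double pole, Res(f, z₀) = g'(z₀):
  g'(z) = -12/(z + 5*sqrt(2)*I)^3
  Res(f, 5*sqrt(2)*I) = g'(5*sqrt(2)*I) = -3*sqrt(2)*I/1000

∫_{-∞}^{∞} f(x) dx = 2πi · (-3*sqrt(2)*I/1000) = 3*sqrt(2)*pi/500

Final answer: 3*sqrt(2)*pi/500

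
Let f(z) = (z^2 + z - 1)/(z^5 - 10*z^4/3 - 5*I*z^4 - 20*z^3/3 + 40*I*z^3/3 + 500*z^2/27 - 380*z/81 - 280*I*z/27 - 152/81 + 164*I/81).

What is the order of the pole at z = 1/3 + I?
Factor the denominator:
  z^5 - 10*z^4/3 - 5*I*z^4 - 20*z^3/3 + 40*I*z^3/3 + 500*z^2/27 - 380*z/81 - 280*I*z/27 - 152/81 + 164*I/81 = (z - 1/3 - I)^4*(z - 2 - I)

The numerator P(z) = z^2 + z - 1 has P(1/3 + I) = -14/9 + 5*I/3 ≠ 0, so no factor of (z - 1/3 - I) cancels.
Near z = 1/3 + I we can therefore write f(z) = g(z)/(z - 1/3 - I)^4 with g analytic at 1/3 + I and g(1/3 + I) ≠ 0 (g is the numerator divided by the remaining denominator factors).

Hence z = 1/3 + I is a pole of order 4.

Final answer: 4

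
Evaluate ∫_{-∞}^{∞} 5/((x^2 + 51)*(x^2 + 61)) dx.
Let f(z) = 5/((z^2 + 51)*(z^2 + 61)). The denominator has no real zeros and deg Q - deg P = 4 ≥ 2, so the integral of f over the upper semicircle |z| = R tends to 0 as R → ∞. Closing the contour in the upper half-plane,
  ∫_{-∞}^{∞} f(x) dx = 2πi · Σ Res(f, z_k)  over the poles with Im z_k > 0.

Zeros of the denominator: z^2 + 51 = 0 gives z = ±sqrt(51)*I; z^2 + 61 = 0 gives z = ±sqrt(61)*I.
Upper half-plane: z = sqrt(51)*I, z = sqrt(61)*I (simple).

Each pole is a simple zero of Q(z) = z^4 + 112*z^2 + 3111, so Res(f, z₀) = P(z₀)/Q'(z₀) with P(z) = 5, Q'(z) = 4*z^3 + 224*z:
  Res(f, sqrt(51)*I) = (5)/(20*sqrt(51)*I) = -sqrt(51)*I/204
  Res(f, sqrt(61)*I) = (5)/(-20*sqrt(61)*I) = sqrt(61)*I/244

Sum of residues: I*(-sqrt(51)/204 + sqrt(61)/244)
∫_{-∞}^{∞} f(x) dx = 2πi · (I*(-sqrt(51)/204 + sqrt(61)/244)) = pi*(-51*sqrt(61) + 61*sqrt(51))/6222

Final answer: pi*(-51*sqrt(61) + 61*sqrt(51))/6222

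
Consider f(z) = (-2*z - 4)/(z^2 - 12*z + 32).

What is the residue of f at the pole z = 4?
3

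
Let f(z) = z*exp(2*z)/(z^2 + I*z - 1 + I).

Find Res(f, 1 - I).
(3/5 - I/5)*exp(2 - 2*I)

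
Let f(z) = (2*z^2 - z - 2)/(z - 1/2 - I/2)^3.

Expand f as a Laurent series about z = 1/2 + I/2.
Put w = z - (1/2 + I/2), i.e. z = w + 1/2 + I/2. The denominator is w^3, so it suffices to rewrite the numerator in powers of w.

P(z) = 2*z^2 - z - 2
P(w + 1/2 + I/2) = -5/2 + I/2 + (1 + 2*I)*w + 2*w^2

Dividing each term by w^3:
  f = (-5/2 + I/2)/w^3 + (1 + 2*I)/w^2 + 2/w

Substituting back w = z - 1/2 - I/2:
  f(z) = (-5/2 + I/2)/(z - 1/2 - I/2)^3 + (1 + 2*I)/(z - 1/2 - I/2)^2 + 2/(z - 1/2 - I/2)

The series is finite because the numerator is a polynomial; the negative powers form the principal part, and the coefficient of 1/(z - 1/2 - I/2) gives Res(f, 1/2 + I/2) = 2.

Final answer: (-5/2 + I/2)/(z - 1/2 - I/2)^3 + (1 + 2*I)/(z - 1/2 - I/2)^2 + 2/(z - 1/2 - I/2)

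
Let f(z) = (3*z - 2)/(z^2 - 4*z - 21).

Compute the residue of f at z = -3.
Write f(z) = P(z)/Q(z) with P(z) = 3*z - 2 and Q(z) = z^2 - 4*z - 21.
The denominator factors as Q(z) = (z + 3)*(z - 7), so z = -3 is a simple zero of Q and P is analytic there; z = -3 is therefore a simple pole and
  Res(f, z₀) = P(z₀)/Q'(z₀).

Q'(z) = 2*z - 4, so Q'(-3) = -10.
P(-3) = -11.

Res(f, -3) = (-11)/(-10) = 11/10

Final answer: 11/10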